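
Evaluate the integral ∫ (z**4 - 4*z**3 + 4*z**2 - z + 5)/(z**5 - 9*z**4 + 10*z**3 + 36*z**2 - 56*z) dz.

Factor the denominator: z*(z - 7)*(z - 2)**2*(z + 2).
Partial-fraction decomposition: 71/(288*(z + 2)) + 53/(800*(z - 2)) - 3/(40*(z - 2)**2) + 1223/(1575*(z - 7)) - 5/(56*z).
Integrate each term; A/(z−a) gives A·log|z−a|; A/(z−a)² gives −A/(z−a).

-5*log(z)/56 + 1223*log(z - 7)/1575 + 53*log(z - 2)/800 + 71*log(z + 2)/288 + 3/(40*z - 80) + C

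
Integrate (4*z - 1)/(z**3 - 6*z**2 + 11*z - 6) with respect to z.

Factor the denominator: (z - 3)*(z - 2)*(z - 1).
Partial-fraction decomposition: 3/(2*(z - 1)) - 7/(z - 2) + 11/(2*(z - 3)).
Integrate each term: A/(z−a) contributes A·log|z−a|.

11*log(z - 3)/2 - 7*log(z - 2) + 3*log(z - 1)/2 + C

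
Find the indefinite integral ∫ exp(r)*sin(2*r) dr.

Let I denote the integral. Integrate by parts with u = sin(2*r), dv = exp(r) dr, so v = exp(r): I = exp(r)*sin(2*r) − 2·∫ exp(r)*cos(2*r) dr.
Apply parts again with u = cos(2*r), dv = exp(r) dr: ∫ exp(r)*cos(2*r) dr = exp(r)*cos(2*r) + 2·I. Substituting back brings back I: I = exp(r)*sin(2*r) - 2*exp(r)*cos(2*r) − 4·I.
Solving for I: (1 + 4)·I equals the remaining terms, so I = (1/5)·(exp(r)*sin(2*r) - 2*exp(r)*cos(2*r)).

exp(r)*sin(2*r)/5 - 2*exp(r)*cos(2*r)/5 + C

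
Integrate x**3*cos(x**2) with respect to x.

Let u = x², du = 2x dx; rewrite as (1/2)∫ u^1·cos(1u) du.
Now integrate by parts 1 time.

x**2*sin(x**2)/2 + cos(x**2)/2 + C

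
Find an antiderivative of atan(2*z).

z*atan(2*z) - log(4*z**2 + 1)/4 + C

Use integration by parts with u = arctan(2*z), dv = dz.
Then du = 2/(4*z**2 + 1) dz.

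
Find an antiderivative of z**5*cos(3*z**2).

Let u = z², du = 2z dz; rewrite as (1/2)∫ u^2·cos(3u) du.
Now integrate by parts 2 times.

z**4*sin(3*z**2)/6 + z**2*cos(3*z**2)/9 - sin(3*z**2)/27 + C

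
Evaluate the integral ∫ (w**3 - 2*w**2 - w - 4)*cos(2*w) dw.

Use integration by parts with u = w**3 - 2*w**2 - w - 4, dv = cos(2*w) dw, so v = sin(2*w)/2.
Apply parts 3 times (tabular method): alternate signs, differentiate u down to 0, integrate dv up.

w**3*sin(2*w)/2 - w**2*sin(2*w) + 3*w**2*cos(2*w)/4 - 5*w*sin(2*w)/4 - w*cos(2*w) - 3*sin(2*w)/2 - 5*cos(2*w)/8 + C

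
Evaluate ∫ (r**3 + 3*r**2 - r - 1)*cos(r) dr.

Use integration by parts with u = r**3 + 3*r**2 - r - 1, dv = cos(r) dr, so v = sin(r).
Apply parts 3 times (tabular method): alternate signs, differentiate u down to 0, integrate dv up.

r**3*sin(r) + 3*r**2*sin(r) + 3*r**2*cos(r) - 7*r*sin(r) + 6*r*cos(r) - 7*sin(r) - 7*cos(r) + C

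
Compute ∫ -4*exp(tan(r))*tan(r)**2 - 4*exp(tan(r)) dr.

Let u = tan(r), so du = (tan(r)**2 + 1) dr.
Rewriting, the integral becomes -4·∫ e^u du = -4·e^u.
Substituting back, u = tan(r).

-4*exp(tan(r)) + C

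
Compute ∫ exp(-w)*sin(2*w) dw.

Let I denote the integral. Integrate by parts with u = sin(2*w), dv = exp(-w) dw, so v = -exp(-w): I = -exp(-w)*sin(2*w) + 2·∫ exp(-w)*cos(2*w) dw.
Apply parts again with u = cos(2*w), dv = exp(-w) dw: ∫ exp(-w)*cos(2*w) dw = -exp(-w)*cos(2*w) − 2·I. Substituting back brings back I: I = -exp(-w)*sin(2*w) - 2*exp(-w)*cos(2*w) − 4·I.
Solving for I: (1 + 4)·I equals the remaining terms, so I = (1/5)·(-exp(-w)*sin(2*w) - 2*exp(-w)*cos(2*w)).

-exp(-w)*sin(2*w)/5 - 2*exp(-w)*cos(2*w)/5 + C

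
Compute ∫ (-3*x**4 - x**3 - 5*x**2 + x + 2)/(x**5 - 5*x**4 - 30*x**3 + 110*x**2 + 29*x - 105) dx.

Factor the denominator: (x - 7)*(x - 3)*(x - 1)*(x + 1)*(x + 5).
Partial-fraction decomposition: -313/(384*(x + 5)) + 3/(128*(x + 1)) - 1/(24*(x - 1)) + 155/(128*(x - 3)) - 1297/(384*(x - 7)).
Integrate each term: A/(x−a) contributes A·log|x−a|.

-1297*log(x - 7)/384 + 155*log(x - 3)/128 - log(x - 1)/24 + 3*log(x + 1)/128 - 313*log(x + 5)/384 + C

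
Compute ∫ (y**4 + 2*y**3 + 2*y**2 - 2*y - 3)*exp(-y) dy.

(-y**4 - 6*y**3 - 20*y**2 - 38*y - 35)*exp(-y) + C

Use integration by parts with u = y**4 + 2*y**3 + 2*y**2 - 2*y - 3, dv = exp(-y) dy, so v = -exp(-y).
Apply parts 4 times (tabular method): alternate signs, differentiate u down to 0, integrate dv up.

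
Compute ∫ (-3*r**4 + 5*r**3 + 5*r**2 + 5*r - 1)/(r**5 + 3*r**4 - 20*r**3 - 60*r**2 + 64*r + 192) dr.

-349*log(r - 4)/672 - 7*log(r - 2)/80 - 79*log(r + 2)/48 + 349*log(r + 3)/35 - 343*log(r + 4)/32 + C

Factor the denominator: (r - 4)*(r - 2)*(r + 2)*(r + 3)*(r + 4).
Partial-fraction decomposition: -343/(32*(r + 4)) + 349/(35*(r + 3)) - 79/(48*(r + 2)) - 7/(80*(r - 2)) - 349/(672*(r - 4)).
Integrate each term: A/(r−a) contributes A·log|r−a|.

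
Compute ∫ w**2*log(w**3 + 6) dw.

w**3*log(w**3 + 6)/3 - w**3/3 + 2*log(w**3 + 6) + C

Let u = w**3 + 6, so du = (3*w**2) dw.
The integral becomes (1/3)·∫ log(u) du; integrate by parts with u′=log(u), dv′=du.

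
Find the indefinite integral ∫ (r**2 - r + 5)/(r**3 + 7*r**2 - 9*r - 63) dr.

11*log(r - 3)/60 - 17*log(r + 3)/24 + 61*log(r + 7)/40 + C

Factor the denominator: (r - 3)*(r + 3)*(r + 7).
Partial-fraction decomposition: 61/(40*(r + 7)) - 17/(24*(r + 3)) + 11/(60*(r - 3)).
Integrate each term: A/(r−a) contributes A·log|r−a|.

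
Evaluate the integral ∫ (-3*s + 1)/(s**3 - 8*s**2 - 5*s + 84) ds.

Factor the denominator: (s - 7)*(s - 4)*(s + 3).
Partial-fraction decomposition: 1/(7*(s + 3)) + 11/(21*(s - 4)) - 2/(3*(s - 7)).
Integrate each term: A/(s−a) contributes A·log|s−a|.

-2*log(s - 7)/3 + 11*log(s - 4)/21 + log(s + 3)/7 + C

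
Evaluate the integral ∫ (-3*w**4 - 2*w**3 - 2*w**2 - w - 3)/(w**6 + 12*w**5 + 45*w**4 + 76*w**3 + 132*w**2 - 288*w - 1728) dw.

Factor the denominator: (w - 2)*(w + 4)**2*(w + 6)*(w**2 + 9).
Partial-fraction decomposition: -(2621*w - 5184)/(24375*(w**2 + 9)) + 235/(96*(w + 6)) - 13049/(5625*(w + 4)) + 671/(300*(w + 4)**2) - 77/(3744*(w - 2)).
Integrate each term; A/(w−a) gives A·log|w−a|; the (Bw+D)/(w²+p²) term gives a log and an atan.

-77*log(w - 2)/3744 - 13049*log(w + 4)/5625 + 235*log(w + 6)/96 - 2621*log(w**2 + 9)/48750 + 576*atan(w/3)/8125 - 671/(300*w + 1200) + C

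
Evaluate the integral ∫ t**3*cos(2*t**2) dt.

Let u = t², du = 2t dt; rewrite as (1/2)∫ u^1·cos(2u) du.
Now integrate by parts 1 time.

t**2*sin(2*t**2)/4 + cos(2*t**2)/8 + C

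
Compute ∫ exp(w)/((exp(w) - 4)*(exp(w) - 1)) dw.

log(exp(w) - 4)/3 - log(exp(w) - 1)/3 + C

Let u = e^w, du = e^w dw.
The integral becomes ∫ du/((u-4)(u-1)); decompose into partial fractions.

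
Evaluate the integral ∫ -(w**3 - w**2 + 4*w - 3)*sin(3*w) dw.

w**3*cos(3*w)/3 - w**2*sin(3*w)/3 - w**2*cos(3*w)/3 + 2*w*sin(3*w)/9 + 10*w*cos(3*w)/9 - 10*sin(3*w)/27 - 25*cos(3*w)/27 + C

Use integration by parts with u = w**3 - w**2 + 4*w - 3, dv = -sin(3*w) dw, so v = cos(3*w)/3.
Apply parts 3 times (tabular method): alternate signs, differentiate u down to 0, integrate dv up.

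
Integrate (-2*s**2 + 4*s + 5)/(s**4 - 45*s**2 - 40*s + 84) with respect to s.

Factor the denominator: (s - 7)*(s - 1)*(s + 2)*(s + 6).
Partial-fraction decomposition: 1/(4*(s + 6)) - 11/(108*(s + 2)) - 1/(18*(s - 1)) - 5/(54*(s - 7)).
Integrate each term: A/(s−a) contributes A·log|s−a|.

-5*log(s - 7)/54 - log(s - 1)/18 - 11*log(s + 2)/108 + log(s + 6)/4 + C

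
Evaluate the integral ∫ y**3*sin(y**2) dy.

-y**2*cos(y**2)/2 + sin(y**2)/2 + C

Let u = y², du = 2y dy; rewrite as (1/2)∫ u^1·sin(1u) du.
Now integrate by parts 1 time.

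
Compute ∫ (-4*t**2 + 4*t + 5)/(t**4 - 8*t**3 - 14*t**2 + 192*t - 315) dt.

Factor the denominator: (t - 7)*(t - 3)**2*(t + 5).
Partial-fraction decomposition: 115/(768*(t + 5)) + 179/(256*(t - 3)) + 19/(32*(t - 3)**2) - 163/(192*(t - 7)).
Integrate each term; A/(t−a) gives A·log|t−a|; A/(t−a)² gives −A/(t−a).

-163*log(t - 7)/192 + 179*log(t - 3)/256 + 115*log(t + 5)/768 - 19/(32*t - 96) + C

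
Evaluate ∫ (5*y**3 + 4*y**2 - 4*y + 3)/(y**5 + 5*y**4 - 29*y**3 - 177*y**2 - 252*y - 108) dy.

Factor the denominator: (y - 6)*(y + 1)**2*(y + 3)*(y + 6).
Partial-fraction decomposition: -101/(100*(y + 6)) + 7/(9*(y + 3)) + 6/(1225*(y + 1)) - 3/(35*(y + 1)**2) + 401/(1764*(y - 6)).
Integrate each term; A/(y−a) gives A·log|y−a|; A/(y−a)² gives −A/(y−a).

401*log(y - 6)/1764 + 6*log(y + 1)/1225 + 7*log(y + 3)/9 - 101*log(y + 6)/100 + 3/(35*y + 35) + C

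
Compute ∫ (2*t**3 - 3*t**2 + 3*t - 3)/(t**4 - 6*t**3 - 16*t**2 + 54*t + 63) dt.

557*log(t - 7)/320 - 11*log(t - 3)/32 - 11*log(t + 1)/64 + 31*log(t + 3)/40 + C

Factor the denominator: (t - 7)*(t - 3)*(t + 1)*(t + 3).
Partial-fraction decomposition: 31/(40*(t + 3)) - 11/(64*(t + 1)) - 11/(32*(t - 3)) + 557/(320*(t - 7)).
Integrate each term: A/(t−a) contributes A·log|t−a|.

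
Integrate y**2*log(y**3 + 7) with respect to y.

Let u = y**3 + 7, so du = (3*y**2) dy.
The integral becomes (1/3)·∫ log(u) du; integrate by parts with u′=log(u), dv′=du.

y**3*log(y**3 + 7)/3 - y**3/3 + 7*log(y**3 + 7)/3 + C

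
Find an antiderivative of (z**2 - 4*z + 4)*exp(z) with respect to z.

(z**2 - 6*z + 10)*exp(z) + C

Use integration by parts with u = z**2 - 4*z + 4, dv = exp(z) dz, so v = exp(z).
Apply parts 2 times (tabular method): alternate signs, differentiate u down to 0, integrate dv up.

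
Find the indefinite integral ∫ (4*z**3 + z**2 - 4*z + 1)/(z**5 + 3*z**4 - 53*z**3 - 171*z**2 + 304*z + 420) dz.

697*log(z - 7)/3120 - 29*log(z - 2)/840 + log(z + 1)/240 + 227*log(z + 5)/168 - 803*log(z + 6)/520 + C

Factor the denominator: (z - 7)*(z - 2)*(z + 1)*(z + 5)*(z + 6).
Partial-fraction decomposition: -803/(520*(z + 6)) + 227/(168*(z + 5)) + 1/(240*(z + 1)) - 29/(840*(z - 2)) + 697/(3120*(z - 7)).
Integrate each term: A/(z−a) contributes A·log|z−a|.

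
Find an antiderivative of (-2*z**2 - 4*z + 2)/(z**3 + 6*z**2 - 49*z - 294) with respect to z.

Factor the denominator: (z - 7)*(z + 6)*(z + 7).
Partial-fraction decomposition: -34/(7*(z + 7)) + 46/(13*(z + 6)) - 62/(91*(z - 7)).
Integrate each term: A/(z−a) contributes A·log|z−a|.

-62*log(z - 7)/91 + 46*log(z + 6)/13 - 34*log(z + 7)/7 + C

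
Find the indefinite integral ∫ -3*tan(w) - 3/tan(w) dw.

-3*log(tan(w)) + C

Let u = tan(w), so du = (tan(w)**2 + 1) dw.
Rewriting, the integral becomes -3·∫ 1/u du = -3·log(u).
Substituting back, u = tan(w).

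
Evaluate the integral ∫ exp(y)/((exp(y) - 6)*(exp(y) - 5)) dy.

log(exp(y) - 6) - log(exp(y) - 5) + C

Let u = e^y, du = e^y dy.
The integral becomes ∫ du/((u-5)(u-6)); decompose into partial fractions.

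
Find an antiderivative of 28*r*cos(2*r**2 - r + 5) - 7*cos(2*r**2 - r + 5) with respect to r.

Let u = 2*r**2 - r + 5, so du = (4*r - 1) dr.
Rewriting, the integral becomes 7·∫ cos(u) du = 7·sin(u).
Substituting back, u = 2*r**2 - r + 5.

7*sin(2*r**2 - r + 5) + C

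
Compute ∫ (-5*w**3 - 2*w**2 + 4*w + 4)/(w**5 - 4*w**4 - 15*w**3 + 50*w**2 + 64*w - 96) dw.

Factor the denominator: (w - 4)**2*(w - 1)*(w + 2)*(w + 3).
Partial-fraction decomposition: 109/(196*(w + 3)) - 7/(27*(w + 2)) + 1/(108*(w - 1)) - 15/(49*(w - 4)) - 166/(63*(w - 4)**2).
Integrate each term; A/(w−a) gives A·log|w−a|; A/(w−a)² gives −A/(w−a).

-15*log(w - 4)/49 + log(w - 1)/108 - 7*log(w + 2)/27 + 109*log(w + 3)/196 + 166/(63*w - 252) + C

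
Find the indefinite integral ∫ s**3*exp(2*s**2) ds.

(2*s**2 - 1)*exp(2*s**2)/8 + C

Let u = s², du = 2s ds; rewrite as (1/2)∫ u^1·exp(2u) du.
Now integrate by parts 1 time.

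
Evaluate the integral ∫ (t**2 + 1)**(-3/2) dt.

t/sqrt(t**2 + 1) + C

Substitute t = tan(θ), so dt = sec(θ)^2 dθ and the radical becomes sqrt(t**2 + 1) = sec(θ) by the Pythagorean identity.
Integrate the resulting trig expression in θ, then back-substitute tan(θ) = t, sec(θ) = sqrt(t**2 + 1) (absorbing any constant into C).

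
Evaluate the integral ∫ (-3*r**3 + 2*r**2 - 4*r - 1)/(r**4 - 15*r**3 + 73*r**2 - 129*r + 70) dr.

Factor the denominator: (r - 7)*(r - 5)*(r - 2)*(r - 1).
Partial-fraction decomposition: 1/(4*(r - 1)) - 5/(3*(r - 2)) + 173/(12*(r - 5)) - 16/(r - 7).
Integrate each term: A/(r−a) contributes A·log|r−a|.

-16*log(r - 7) + 173*log(r - 5)/12 - 5*log(r - 2)/3 + log(r - 1)/4 + C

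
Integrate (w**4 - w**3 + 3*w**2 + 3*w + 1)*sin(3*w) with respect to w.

-w**4*cos(3*w)/3 + 4*w**3*sin(3*w)/9 + w**3*cos(3*w)/3 - w**2*sin(3*w)/3 - 5*w**2*cos(3*w)/9 + 10*w*sin(3*w)/27 - 11*w*cos(3*w)/9 + 11*sin(3*w)/27 - 17*cos(3*w)/81 + C

Use integration by parts with u = w**4 - w**3 + 3*w**2 + 3*w + 1, dv = sin(3*w) dw, so v = -cos(3*w)/3.
Apply parts 4 times (tabular method): alternate signs, differentiate u down to 0, integrate dv up.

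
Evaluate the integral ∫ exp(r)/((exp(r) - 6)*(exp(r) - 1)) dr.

Let u = e^r, du = e^r dr.
The integral becomes ∫ du/((u-6)(u-1)); decompose into partial fractions.

log(exp(r) - 6)/5 - log(exp(r) - 1)/5 + C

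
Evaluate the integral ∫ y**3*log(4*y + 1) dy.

y**4*log(4*y + 1)/4 - y**4/16 + y**3/48 - y**2/128 + y/256 - log(4*y + 1)/1024 + C

Use integration by parts with u = log(4*y + 1), dv = y**3 dy.
Then du = 4/(4*y + 1) dy and v = y**4/4.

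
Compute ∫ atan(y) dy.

Use integration by parts with u = arctan(y), dv = dy.
Then du = 1/(y**2 + 1) dy.

y*atan(y) - log(y**2 + 1)/2 + C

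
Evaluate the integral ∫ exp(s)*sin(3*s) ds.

exp(s)*sin(3*s)/10 - 3*exp(s)*cos(3*s)/10 + C

Let I denote the integral. Integrate by parts with u = sin(3*s), dv = exp(s) ds, so v = exp(s): I = exp(s)*sin(3*s) − 3·∫ exp(s)*cos(3*s) ds.
Apply parts again with u = cos(3*s), dv = exp(s) ds: ∫ exp(s)*cos(3*s) ds = exp(s)*cos(3*s) + 3·I. Substituting back brings back I: I = exp(s)*sin(3*s) - 3*exp(s)*cos(3*s) − 9·I.
Solving for I: (1 + 9)·I equals the remaining terms, so I = (1/10)·(exp(s)*sin(3*s) - 3*exp(s)*cos(3*s)).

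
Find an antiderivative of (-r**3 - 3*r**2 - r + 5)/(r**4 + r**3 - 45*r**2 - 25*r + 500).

-2*log(r - 5) + 37*log(r - 4)/27 - 10*log(r + 5)/27 - 2/(3*r + 15) + C

Factor the denominator: (r - 5)*(r - 4)*(r + 5)**2.
Partial-fraction decomposition: -10/(27*(r + 5)) + 2/(3*(r + 5)**2) + 37/(27*(r - 4)) - 2/(r - 5).
Integrate each term; A/(r−a) gives A·log|r−a|; A/(r−a)² gives −A/(r−a).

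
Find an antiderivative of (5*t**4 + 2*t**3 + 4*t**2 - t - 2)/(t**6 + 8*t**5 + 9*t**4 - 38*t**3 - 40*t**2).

-9*log(t)/400 + 3*log(t - 2)/14 - log(t + 1)/6 + 203*log(t + 4)/48 - 1489*log(t + 5)/350 - 1/(20*t) + C

Factor the denominator: t**2*(t - 2)*(t + 1)*(t + 4)*(t + 5).
Partial-fraction decomposition: -1489/(350*(t + 5)) + 203/(48*(t + 4)) - 1/(6*(t + 1)) + 3/(14*(t - 2)) - 9/(400*t) + 1/(20*t**2).
Integrate each term; A/(t−a) gives A·log|t−a|; A/(t−a)² gives −A/(t−a).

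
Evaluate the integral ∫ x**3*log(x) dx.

x**4*log(x)/4 - x**4/16 + C

Use integration by parts with u = log(x), dv = x**3 dx.
Then du = 1/x dx and v = x**4/4.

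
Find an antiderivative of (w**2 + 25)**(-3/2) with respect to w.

Substitute w = 5·tan(θ), so dw = 5·sec(θ)^2 dθ and the radical becomes sqrt(w**2 + 25) = 5·sec(θ) by the Pythagorean identity.
Integrate the resulting trig expression in θ, then back-substitute tan(θ) = w/5, sec(θ) = sqrt(w**2 + 25)/5 (absorbing any constant into C).

w/(25*sqrt(w**2 + 25)) + C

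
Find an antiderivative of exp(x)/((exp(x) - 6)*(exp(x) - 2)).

Let u = e^x, du = e^x dx.
The integral becomes ∫ du/((u-2)(u-6)); decompose into partial fractions.

log(exp(x) - 6)/4 - log(exp(x) - 2)/4 + C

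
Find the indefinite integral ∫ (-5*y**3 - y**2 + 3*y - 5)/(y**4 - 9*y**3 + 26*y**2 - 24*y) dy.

5*log(y)/24 - 329*log(y - 4)/8 + 140*log(y - 3)/3 - 43*log(y - 2)/4 + C

Factor the denominator: y*(y - 4)*(y - 3)*(y - 2).
Partial-fraction decomposition: -43/(4*(y - 2)) + 140/(3*(y - 3)) - 329/(8*(y - 4)) + 5/(24*y).
Integrate each term: A/(y−a) contributes A·log|y−a|.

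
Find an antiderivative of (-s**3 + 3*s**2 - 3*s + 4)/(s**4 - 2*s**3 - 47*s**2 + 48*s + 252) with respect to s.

Factor the denominator: (s - 7)*(s - 3)*(s + 2)*(s + 6).
Partial-fraction decomposition: -173/(234*(s + 6)) + 1/(6*(s + 2)) + 1/(36*(s - 3)) - 71/(156*(s - 7)).
Integrate each term: A/(s−a) contributes A·log|s−a|.

-71*log(s - 7)/156 + log(s - 3)/36 + log(s + 2)/6 - 173*log(s + 6)/234 + C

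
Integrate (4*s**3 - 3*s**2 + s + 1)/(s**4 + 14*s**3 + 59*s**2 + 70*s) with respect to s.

log(s)/70 + 3*log(s + 2)/2 - 193*log(s + 5)/10 + 305*log(s + 7)/14 + C

Factor the denominator: s*(s + 2)*(s + 5)*(s + 7).
Partial-fraction decomposition: 305/(14*(s + 7)) - 193/(10*(s + 5)) + 3/(2*(s + 2)) + 1/(70*s).
Integrate each term: A/(s−a) contributes A·log|s−a|.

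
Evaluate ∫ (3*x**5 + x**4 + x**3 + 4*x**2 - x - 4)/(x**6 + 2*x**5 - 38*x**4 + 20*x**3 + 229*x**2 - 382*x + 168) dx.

1724*log(x - 4)/693 - 13*log(x - 2)/9 + 197*log(x - 1)/576 - 2*log(x + 3)/7 + 12041*log(x + 7)/6336 - 1/(24*x - 24) + C

Factor the denominator: (x - 4)*(x - 2)*(x - 1)**2*(x + 3)*(x + 7).
Partial-fraction decomposition: 12041/(6336*(x + 7)) - 2/(7*(x + 3)) + 197/(576*(x - 1)) + 1/(24*(x - 1)**2) - 13/(9*(x - 2)) + 1724/(693*(x - 4)).
Integrate each term; A/(x−a) gives A·log|x−a|; A/(x−a)² gives −A/(x−a).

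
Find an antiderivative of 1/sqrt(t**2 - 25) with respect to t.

Substitute t = 5·sec(θ), so dt = 5·sec(θ)*tan(θ) dθ and the radical becomes sqrt(t**2 - 25) = 5·tan(θ) by the Pythagorean identity.
Integrate the resulting trig expression in θ, then back-substitute sec(θ) = t/5, tan(θ) = sqrt(t**2 - 25)/5 (absorbing any constant into C).

log(t + sqrt(t**2 - 25)) + C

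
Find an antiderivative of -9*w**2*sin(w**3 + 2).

3*cos(w**3 + 2) + C

Let u = w**3 + 2, so du = (3*w**2) dw.
Rewriting, the integral becomes -3·∫ sin(u) du = -3·-cos(u).
Substituting back, u = w**3 + 2.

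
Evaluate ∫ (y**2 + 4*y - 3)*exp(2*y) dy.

(2*y**2 + 6*y - 9)*exp(2*y)/4 + C

Use integration by parts with u = y**2 + 4*y - 3, dv = exp(2*y) dy, so v = exp(2*y)/2.
Apply parts 2 times (tabular method): alternate signs, differentiate u down to 0, integrate dv up.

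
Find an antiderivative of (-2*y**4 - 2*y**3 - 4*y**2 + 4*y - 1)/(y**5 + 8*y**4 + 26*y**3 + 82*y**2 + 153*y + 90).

Factor the denominator: (y + 1)*(y + 2)*(y + 5)*(y**2 + 9).
Partial-fraction decomposition: -(174*y - 4729)/(2210*(y**2 + 9)) - 1121/(408*(y + 5)) + 41/(39*(y + 2)) - 9/(40*(y + 1)).
Integrate each term; A/(y−a) gives A·log|y−a|; the (By+D)/(y²+p²) term gives a log and an atan.

-9*log(y + 1)/40 + 41*log(y + 2)/39 - 1121*log(y + 5)/408 - 87*log(y**2 + 9)/2210 + 4729*atan(y/3)/6630 + C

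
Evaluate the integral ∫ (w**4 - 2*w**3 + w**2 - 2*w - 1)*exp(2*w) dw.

Use integration by parts with u = w**4 - 2*w**3 + w**2 - 2*w - 1, dv = exp(2*w) dw, so v = exp(2*w)/2.
Apply parts 4 times (tabular method): alternate signs, differentiate u down to 0, integrate dv up.

(2*w**4 - 8*w**3 + 14*w**2 - 18*w + 7)*exp(2*w)/4 + C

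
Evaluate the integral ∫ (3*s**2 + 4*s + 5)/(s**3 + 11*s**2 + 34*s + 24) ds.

4*log(s + 1)/15 - 37*log(s + 4)/6 + 89*log(s + 6)/10 + C

Factor the denominator: (s + 1)*(s + 4)*(s + 6).
Partial-fraction decomposition: 89/(10*(s + 6)) - 37/(6*(s + 4)) + 4/(15*(s + 1)).
Integrate each term: A/(s−a) contributes A·log|s−a|.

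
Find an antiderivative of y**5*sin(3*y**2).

-y**4*cos(3*y**2)/6 + y**2*sin(3*y**2)/9 + cos(3*y**2)/27 + C

Let u = y², du = 2y dy; rewrite as (1/2)∫ u^2·sin(3u) du.
Now integrate by parts 2 times.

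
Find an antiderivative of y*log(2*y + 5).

Use integration by parts with u = log(2*y + 5), dv = y dy.
Then du = 2/(2*y + 5) dy and v = y**2/2.

y**2*log(2*y + 5)/2 - y**2/4 + 5*y/4 - 25*log(2*y + 5)/8 + C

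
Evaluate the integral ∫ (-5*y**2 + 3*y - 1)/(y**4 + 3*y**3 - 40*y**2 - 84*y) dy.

Factor the denominator: y*(y - 6)*(y + 2)*(y + 7).
Partial-fraction decomposition: 267/(455*(y + 7)) - 27/(80*(y + 2)) - 163/(624*(y - 6)) + 1/(84*y).
Integrate each term: A/(y−a) contributes A·log|y−a|.

log(y)/84 - 163*log(y - 6)/624 - 27*log(y + 2)/80 + 267*log(y + 7)/455 + C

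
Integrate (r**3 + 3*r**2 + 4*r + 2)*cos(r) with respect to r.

r**3*sin(r) + 3*r**2*sin(r) + 3*r**2*cos(r) - 2*r*sin(r) + 6*r*cos(r) - 4*sin(r) - 2*cos(r) + C

Use integration by parts with u = r**3 + 3*r**2 + 4*r + 2, dv = cos(r) dr, so v = sin(r).
Apply parts 3 times (tabular method): alternate signs, differentiate u down to 0, integrate dv up.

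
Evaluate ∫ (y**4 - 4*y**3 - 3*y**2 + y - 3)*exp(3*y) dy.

(27*y**4 - 144*y**3 + 63*y**2 - 15*y - 76)*exp(3*y)/81 + C

Use integration by parts with u = y**4 - 4*y**3 - 3*y**2 + y - 3, dv = exp(3*y) dy, so v = exp(3*y)/3.
Apply parts 4 times (tabular method): alternate signs, differentiate u down to 0, integrate dv up.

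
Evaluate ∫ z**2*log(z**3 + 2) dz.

z**3*log(z**3 + 2)/3 - z**3/3 + 2*log(z**3 + 2)/3 + C

Let u = z**3 + 2, so du = (3*z**2) dz.
The integral becomes (1/3)·∫ log(u) du; integrate by parts with u′=log(u), dv′=du.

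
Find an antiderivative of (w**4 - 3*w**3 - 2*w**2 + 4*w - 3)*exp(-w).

Use integration by parts with u = w**4 - 3*w**3 - 2*w**2 + 4*w - 3, dv = exp(-w) dw, so v = -exp(-w).
Apply parts 4 times (tabular method): alternate signs, differentiate u down to 0, integrate dv up.

(-w**4 - w**3 - w**2 - 6*w - 3)*exp(-w) + C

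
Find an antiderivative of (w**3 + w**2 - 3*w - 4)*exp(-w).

(-w**3 - 4*w**2 - 5*w - 1)*exp(-w) + C

Use integration by parts with u = w**3 + w**2 - 3*w - 4, dv = exp(-w) dw, so v = -exp(-w).
Apply parts 3 times (tabular method): alternate signs, differentiate u down to 0, integrate dv up.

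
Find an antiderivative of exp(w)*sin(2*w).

exp(w)*sin(2*w)/5 - 2*exp(w)*cos(2*w)/5 + C

Let I denote the integral. Integrate by parts with u = sin(2*w), dv = exp(w) dw, so v = exp(w): I = exp(w)*sin(2*w) − 2·∫ exp(w)*cos(2*w) dw.
Apply parts again with u = cos(2*w), dv = exp(w) dw: ∫ exp(w)*cos(2*w) dw = exp(w)*cos(2*w) + 2·I. Substituting back brings back I: I = exp(w)*sin(2*w) - 2*exp(w)*cos(2*w) − 4·I.
Solving for I: (1 + 4)·I equals the remaining terms, so I = (1/5)·(exp(w)*sin(2*w) - 2*exp(w)*cos(2*w)).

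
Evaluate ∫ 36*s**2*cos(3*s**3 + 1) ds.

Let u = 3*s**3 + 1, so du = (9*s**2) ds.
Rewriting, the integral becomes 4·∫ cos(u) du = 4·sin(u).
Substituting back, u = 3*s**3 + 1.

4*sin(3*s**3 + 1) + C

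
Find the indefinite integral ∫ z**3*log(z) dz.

Use integration by parts with u = log(z), dv = z**3 dz.
Then du = 1/z dz and v = z**4/4.

z**4*log(z)/4 - z**4/16 + C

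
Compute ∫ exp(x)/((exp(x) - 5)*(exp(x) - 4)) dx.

Let u = e^x, du = e^x dx.
The integral becomes ∫ du/((u-5)(u-4)); decompose into partial fractions.

log(exp(x) - 5) - log(exp(x) - 4) + C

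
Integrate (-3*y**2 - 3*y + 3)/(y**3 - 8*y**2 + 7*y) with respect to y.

Factor the denominator: y*(y - 7)*(y - 1).
Partial-fraction decomposition: 1/(2*(y - 1)) - 55/(14*(y - 7)) + 3/(7*y).
Integrate each term: A/(y−a) contributes A·log|y−a|.

3*log(y)/7 - 55*log(y - 7)/14 + log(y - 1)/2 + C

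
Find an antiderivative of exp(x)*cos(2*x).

Let I denote the integral. Integrate by parts with u = cos(2*x), dv = exp(x) dx, so v = exp(x): I = exp(x)*cos(2*x) + 2·∫ exp(x)*sin(2*x) dx.
Apply parts again with u = sin(2*x), dv = exp(x) dx: ∫ exp(x)*sin(2*x) dx = exp(x)*sin(2*x) − 2·I. Substituting back brings back I: I = 2*exp(x)*sin(2*x) + exp(x)*cos(2*x) − 4·I.
Solving for I: (1 + 4)·I equals the remaining terms, so I = (1/5)·(2*exp(x)*sin(2*x) + exp(x)*cos(2*x)).

2*exp(x)*sin(2*x)/5 + exp(x)*cos(2*x)/5 + C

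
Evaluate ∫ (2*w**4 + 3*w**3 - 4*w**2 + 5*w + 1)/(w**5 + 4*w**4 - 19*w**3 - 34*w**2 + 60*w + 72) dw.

223*log(w - 3)/180 - 17*log(w - 2)/32 - 3*log(w + 1)/20 + 17*log(w + 2)/80 + 1771*log(w + 6)/1440 + C

Factor the denominator: (w - 3)*(w - 2)*(w + 1)*(w + 2)*(w + 6).
Partial-fraction decomposition: 1771/(1440*(w + 6)) + 17/(80*(w + 2)) - 3/(20*(w + 1)) - 17/(32*(w - 2)) + 223/(180*(w - 3)).
Integrate each term: A/(w−a) contributes A·log|w−a|.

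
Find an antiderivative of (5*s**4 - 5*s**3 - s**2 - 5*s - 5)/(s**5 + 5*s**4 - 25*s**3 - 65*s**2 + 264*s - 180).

241*log(s - 3)/144 - 3*log(s - 2)/8 - 11*log(s - 1)/84 - 535*log(s + 5)/48 + 7549*log(s + 6)/504 + C

Factor the denominator: (s - 3)*(s - 2)*(s - 1)*(s + 5)*(s + 6).
Partial-fraction decomposition: 7549/(504*(s + 6)) - 535/(48*(s + 5)) - 11/(84*(s - 1)) - 3/(8*(s - 2)) + 241/(144*(s - 3)).
Integrate each term: A/(s−a) contributes A·log|s−a|.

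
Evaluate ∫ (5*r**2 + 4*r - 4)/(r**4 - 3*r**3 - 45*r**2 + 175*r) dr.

Factor the denominator: r*(r - 5)**2*(r + 7).
Partial-fraction decomposition: -71/(336*(r + 7)) + 281/(1200*(r - 5)) + 47/(20*(r - 5)**2) - 4/(175*r).
Integrate each term; A/(r−a) gives A·log|r−a|; A/(r−a)² gives −A/(r−a).

-4*log(r)/175 + 281*log(r - 5)/1200 - 71*log(r + 7)/336 - 47/(20*r - 100) + C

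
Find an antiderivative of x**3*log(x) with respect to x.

x**4*log(x)/4 - x**4/16 + C

Use integration by parts with u = log(x), dv = x**3 dx.
Then du = 1/x dx and v = x**4/4.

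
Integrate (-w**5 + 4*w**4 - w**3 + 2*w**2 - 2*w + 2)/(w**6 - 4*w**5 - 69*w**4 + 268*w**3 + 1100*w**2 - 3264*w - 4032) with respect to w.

-97698*log(w - 6)/207025 - 19*log(w - 4)/880 - 2*log(w + 1)/735 + 359*log(w + 4)/1200 - 4478*log(w + 7)/5577 + 1373/(910*w - 5460) + C

Factor the denominator: (w - 6)**2*(w - 4)*(w + 1)*(w + 4)*(w + 7).
Partial-fraction decomposition: -4478/(5577*(w + 7)) + 359/(1200*(w + 4)) - 2/(735*(w + 1)) - 19/(880*(w - 4)) - 97698/(207025*(w - 6)) - 1373/(910*(w - 6)**2).
Integrate each term; A/(w−a) gives A·log|w−a|; A/(w−a)² gives −A/(w−a).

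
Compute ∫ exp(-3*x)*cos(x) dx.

exp(-3*x)*sin(x)/10 - 3*exp(-3*x)*cos(x)/10 + C

Let I denote the integral. Integrate by parts with u = cos(x), dv = exp(-3*x) dx, so v = -exp(-3*x)/3: I = -exp(-3*x)*cos(x)/3 − (1/3)·∫ exp(-3*x)*sin(x) dx.
Apply parts again with u = sin(x), dv = exp(-3*x) dx: ∫ exp(-3*x)*sin(x) dx = -exp(-3*x)*sin(x)/3 + (1/3)·I. Substituting back brings back I: I = exp(-3*x)*sin(x)/9 - exp(-3*x)*cos(x)/3 − (1/9)·I.
Solving for I: (1 + 1/9)·I equals the remaining terms, so I = (9/10)·(exp(-3*x)*sin(x)/9 - exp(-3*x)*cos(x)/3).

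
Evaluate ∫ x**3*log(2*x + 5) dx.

x**4*log(2*x + 5)/4 - x**4/16 + 5*x**3/24 - 25*x**2/32 + 125*x/32 - 625*log(2*x + 5)/64 + C

Use integration by parts with u = log(2*x + 5), dv = x**3 dx.
Then du = 2/(2*x + 5) dx and v = x**4/4.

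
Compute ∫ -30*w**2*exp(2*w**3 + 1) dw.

Let u = 2*w**3 + 1, so du = (6*w**2) dw.
Rewriting, the integral becomes -5·∫ e^u du = -5·e^u.
Substituting back, u = 2*w**3 + 1.

-5*exp(2*w**3 + 1) + C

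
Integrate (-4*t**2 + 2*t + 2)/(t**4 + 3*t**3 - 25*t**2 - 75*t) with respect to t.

Factor the denominator: t*(t - 5)*(t + 3)*(t + 5).
Partial-fraction decomposition: 27/(25*(t + 5)) - 5/(6*(t + 3)) - 11/(50*(t - 5)) - 2/(75*t).
Integrate each term: A/(t−a) contributes A·log|t−a|.

-2*log(t)/75 - 11*log(t - 5)/50 - 5*log(t + 3)/6 + 27*log(t + 5)/25 + C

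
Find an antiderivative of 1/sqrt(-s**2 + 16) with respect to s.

asin(s/4) + C

Substitute s = 4·sin(θ), so ds = 4·cos(θ) dθ and the radical becomes sqrt(-s**2 + 16) = 4·cos(θ) by the Pythagorean identity.
Integrate the resulting trig expression in θ, then back-substitute θ = asin(s/4), sin(θ) = s/4, cos(θ) = sqrt(-s**2 + 16)/4 (absorbing any constant into C).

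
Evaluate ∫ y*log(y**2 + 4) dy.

y**2*log(y**2 + 4)/2 - y**2/2 + 2*log(y**2 + 4) + C

Let u = y**2 + 4, so du = (2*y) dy.
The integral becomes (1/2)·∫ log(u) du; integrate by parts with u′=log(u), dv′=du.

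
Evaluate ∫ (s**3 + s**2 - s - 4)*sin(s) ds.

Use integration by parts with u = s**3 + s**2 - s - 4, dv = sin(s) ds, so v = -cos(s).
Apply parts 3 times (tabular method): alternate signs, differentiate u down to 0, integrate dv up.

-s**3*cos(s) + 3*s**2*sin(s) - s**2*cos(s) + 2*s*sin(s) + 7*s*cos(s) - 7*sin(s) + 6*cos(s) + C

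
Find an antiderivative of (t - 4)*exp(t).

Use integration by parts with u = t - 4, dv = exp(t) dt, so v = exp(t).
Apply parts 1 times (tabular method): alternate signs, differentiate u down to 0, integrate dv up.

(t - 5)*exp(t) + C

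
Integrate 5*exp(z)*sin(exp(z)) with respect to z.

-5*cos(exp(z)) + C

Let u = exp(z), so du = (exp(z)) dz.
Rewriting, the integral becomes 5·∫ sin(u) du = 5·-cos(u).
Substituting back, u = exp(z).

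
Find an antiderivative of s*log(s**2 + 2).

Let u = s**2 + 2, so du = (2*s) ds.
The integral becomes (1/2)·∫ log(u) du; integrate by parts with u′=log(u), dv′=du.

s**2*log(s**2 + 2)/2 - s**2/2 + log(s**2 + 2) + C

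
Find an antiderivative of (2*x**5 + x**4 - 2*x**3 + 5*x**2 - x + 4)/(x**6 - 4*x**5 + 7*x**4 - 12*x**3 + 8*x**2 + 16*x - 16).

Factor the denominator: (x - 2)**2*(x - 1)*(x + 1)*(x**2 + 4).
Partial-fraction decomposition: 39/(20*(x**2 + 4)) - 11/(90*(x + 1)) + 9/(10*(x - 1)) + 11/(9*(x - 2)) + 43/(12*(x - 2)**2).
Integrate each term; A/(x−a) gives A·log|x−a|; the (Bx+D)/(x²+p²) term gives a log and an atan.

11*log(x - 2)/9 + 9*log(x - 1)/10 - 11*log(x + 1)/90 + 39*atan(x/2)/40 - 43/(12*x - 24) + C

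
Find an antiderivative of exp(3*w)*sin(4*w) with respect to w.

Let I denote the integral. Integrate by parts with u = sin(4*w), dv = exp(3*w) dw, so v = exp(3*w)/3: I = exp(3*w)*sin(4*w)/3 − (4/3)·∫ exp(3*w)*cos(4*w) dw.
Apply parts again with u = cos(4*w), dv = exp(3*w) dw: ∫ exp(3*w)*cos(4*w) dw = exp(3*w)*cos(4*w)/3 + (4/3)·I. Substituting back brings back I: I = exp(3*w)*sin(4*w)/3 - 4*exp(3*w)*cos(4*w)/9 − (16/9)·I.
Solving for I: (1 + 16/9)·I equals the remaining terms, so I = (9/25)·(exp(3*w)*sin(4*w)/3 - 4*exp(3*w)*cos(4*w)/9).

3*exp(3*w)*sin(4*w)/25 - 4*exp(3*w)*cos(4*w)/25 + C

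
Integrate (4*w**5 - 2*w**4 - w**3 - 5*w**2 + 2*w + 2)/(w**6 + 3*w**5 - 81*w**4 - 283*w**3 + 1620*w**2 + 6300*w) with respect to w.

log(w)/3150 + 793*log(w - 7)/168 - 14065*log(w - 6)/4356 - 2429479*log(w + 5)/72600 + 1295*log(w + 6)/36 - 2293/(110*w + 550) + C

Factor the denominator: w*(w - 7)*(w - 6)*(w + 5)**2*(w + 6).
Partial-fraction decomposition: 1295/(36*(w + 6)) - 2429479/(72600*(w + 5)) + 2293/(110*(w + 5)**2) - 14065/(4356*(w - 6)) + 793/(168*(w - 7)) + 1/(3150*w).
Integrate each term; A/(w−a) gives A·log|w−a|; A/(w−a)² gives −A/(w−a).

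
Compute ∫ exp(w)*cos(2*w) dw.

Let I denote the integral. Integrate by parts with u = cos(2*w), dv = exp(w) dw, so v = exp(w): I = exp(w)*cos(2*w) + 2·∫ exp(w)*sin(2*w) dw.
Apply parts again with u = sin(2*w), dv = exp(w) dw: ∫ exp(w)*sin(2*w) dw = exp(w)*sin(2*w) − 2·I. Substituting back brings back I: I = 2*exp(w)*sin(2*w) + exp(w)*cos(2*w) − 4·I.
Solving for I: (1 + 4)·I equals the remaining terms, so I = (1/5)·(2*exp(w)*sin(2*w) + exp(w)*cos(2*w)).

2*exp(w)*sin(2*w)/5 + exp(w)*cos(2*w)/5 + C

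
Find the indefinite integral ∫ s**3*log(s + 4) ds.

Use integration by parts with u = log(s + 4), dv = s**3 ds.
Then du = 1/(s + 4) ds and v = s**4/4.

s**4*log(s + 4)/4 - s**4/16 + s**3/3 - 2*s**2 + 16*s - 64*log(s + 4) + C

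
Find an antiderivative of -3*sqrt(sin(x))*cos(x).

Let u = sin(x), so du = (cos(x)) dx.
Rewriting, the integral becomes -3·∫ √u du = -3·(2/3)u^(3/2).
Substituting back, u = sin(x).

-2*sin(x)**(3/2) + C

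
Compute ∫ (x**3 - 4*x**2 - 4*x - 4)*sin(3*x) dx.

Use integration by parts with u = x**3 - 4*x**2 - 4*x - 4, dv = sin(3*x) dx, so v = -cos(3*x)/3.
Apply parts 3 times (tabular method): alternate signs, differentiate u down to 0, integrate dv up.

-x**3*cos(3*x)/3 + x**2*sin(3*x)/3 + 4*x**2*cos(3*x)/3 - 8*x*sin(3*x)/9 + 14*x*cos(3*x)/9 - 14*sin(3*x)/27 + 28*cos(3*x)/27 + C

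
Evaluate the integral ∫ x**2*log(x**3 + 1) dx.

x**3*log(x**3 + 1)/3 - x**3/3 + log(x**3 + 1)/3 + C

Let u = x**3 + 1, so du = (3*x**2) dx.
The integral becomes (1/3)·∫ log(u) du; integrate by parts with u′=log(u), dv′=du.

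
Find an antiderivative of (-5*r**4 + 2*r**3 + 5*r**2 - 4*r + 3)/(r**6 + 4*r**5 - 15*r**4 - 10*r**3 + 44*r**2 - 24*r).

-log(r)/8 - 49*log(r - 2)/64 + 178*log(r - 1)/441 - 65*log(r + 2)/288 + 2235*log(r + 6)/3136 + 1/(21*r - 21) + C

Factor the denominator: r*(r - 2)*(r - 1)**2*(r + 2)*(r + 6).
Partial-fraction decomposition: 2235/(3136*(r + 6)) - 65/(288*(r + 2)) + 178/(441*(r - 1)) - 1/(21*(r - 1)**2) - 49/(64*(r - 2)) - 1/(8*r).
Integrate each term; A/(r−a) gives A·log|r−a|; A/(r−a)² gives −A/(r−a).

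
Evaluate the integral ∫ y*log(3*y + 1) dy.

y**2*log(3*y + 1)/2 - y**2/4 + y/6 - log(3*y + 1)/18 + C

Use integration by parts with u = log(3*y + 1), dv = y dy.
Then du = 3/(3*y + 1) dy and v = y**2/2.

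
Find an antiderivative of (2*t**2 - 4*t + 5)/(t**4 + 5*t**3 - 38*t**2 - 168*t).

-5*log(t)/168 + 53*log(t - 6)/780 + 53*log(t + 4)/120 - 131*log(t + 7)/273 + C

Factor the denominator: t*(t - 6)*(t + 4)*(t + 7).
Partial-fraction decomposition: -131/(273*(t + 7)) + 53/(120*(t + 4)) + 53/(780*(t - 6)) - 5/(168*t).
Integrate each term: A/(t−a) contributes A·log|t−a|.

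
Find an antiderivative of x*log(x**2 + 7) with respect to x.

x**2*log(x**2 + 7)/2 - x**2/2 + 7*log(x**2 + 7)/2 + C

Let u = x**2 + 7, so du = (2*x) dx.
The integral becomes (1/2)·∫ log(u) du; integrate by parts with u′=log(u), dv′=du.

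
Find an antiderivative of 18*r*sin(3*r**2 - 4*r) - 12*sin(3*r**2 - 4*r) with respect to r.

Let u = 3*r**2 - 4*r, so du = (6*r - 4) dr.
Rewriting, the integral becomes 3·∫ sin(u) du = 3·-cos(u).
Substituting back, u = 3*r**2 - 4*r.

-3*cos(3*r**2 - 4*r) + C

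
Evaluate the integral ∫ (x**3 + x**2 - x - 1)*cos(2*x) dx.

Use integration by parts with u = x**3 + x**2 - x - 1, dv = cos(2*x) dx, so v = sin(2*x)/2.
Apply parts 3 times (tabular method): alternate signs, differentiate u down to 0, integrate dv up.

x**3*sin(2*x)/2 + x**2*sin(2*x)/2 + 3*x**2*cos(2*x)/4 - 5*x*sin(2*x)/4 + x*cos(2*x)/2 - 3*sin(2*x)/4 - 5*cos(2*x)/8 + C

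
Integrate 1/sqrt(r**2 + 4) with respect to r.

log(r + sqrt(r**2 + 4)) + C

Substitute r = 2·tan(θ), so dr = 2·sec(θ)^2 dθ and the radical becomes sqrt(r**2 + 4) = 2·sec(θ) by the Pythagorean identity.
Integrate the resulting trig expression in θ, then back-substitute tan(θ) = r/2, sec(θ) = sqrt(r**2 + 4)/2 (absorbing any constant into C).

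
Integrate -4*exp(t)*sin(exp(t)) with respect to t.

4*cos(exp(t)) + C

Let u = exp(t), so du = (exp(t)) dt.
Rewriting, the integral becomes -4·∫ sin(u) du = -4·-cos(u).
Substituting back, u = exp(t).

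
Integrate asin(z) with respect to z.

z*asin(z) + sqrt(-z**2 + 1) + C

Use integration by parts with u = arcsin(z), dv = dz.
Then du = 1/sqrt(-z**2 + 1) dz.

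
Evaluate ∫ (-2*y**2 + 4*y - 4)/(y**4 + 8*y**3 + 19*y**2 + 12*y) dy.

-log(y)/3 + 5*log(y + 1)/3 - 17*log(y + 3)/3 + 13*log(y + 4)/3 + C

Factor the denominator: y*(y + 1)*(y + 3)*(y + 4).
Partial-fraction decomposition: 13/(3*(y + 4)) - 17/(3*(y + 3)) + 5/(3*(y + 1)) - 1/(3*y).
Integrate each term: A/(y−a) contributes A·log|y−a|.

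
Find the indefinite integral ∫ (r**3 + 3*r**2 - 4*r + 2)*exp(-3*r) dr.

(-9*r**3 - 36*r**2 + 12*r - 14)*exp(-3*r)/27 + C

Use integration by parts with u = r**3 + 3*r**2 - 4*r + 2, dv = exp(-3*r) dr, so v = -exp(-3*r)/3.
Apply parts 3 times (tabular method): alternate signs, differentiate u down to 0, integrate dv up.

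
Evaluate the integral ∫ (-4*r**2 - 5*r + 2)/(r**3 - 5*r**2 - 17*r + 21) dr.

Factor the denominator: (r - 7)*(r - 1)*(r + 3).
Partial-fraction decomposition: -19/(40*(r + 3)) + 7/(24*(r - 1)) - 229/(60*(r - 7)).
Integrate each term: A/(r−a) contributes A·log|r−a|.

-229*log(r - 7)/60 + 7*log(r - 1)/24 - 19*log(r + 3)/40 + C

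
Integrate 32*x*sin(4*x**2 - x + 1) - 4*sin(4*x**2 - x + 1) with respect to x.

-4*cos(4*x**2 - x + 1) + C

Let u = 4*x**2 - x + 1, so du = (8*x - 1) dx.
Rewriting, the integral becomes 4·∫ sin(u) du = 4·-cos(u).
Substituting back, u = 4*x**2 - x + 1.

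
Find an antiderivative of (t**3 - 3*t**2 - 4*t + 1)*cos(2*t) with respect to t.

Use integration by parts with u = t**3 - 3*t**2 - 4*t + 1, dv = cos(2*t) dt, so v = sin(2*t)/2.
Apply parts 3 times (tabular method): alternate signs, differentiate u down to 0, integrate dv up.

t**3*sin(2*t)/2 - 3*t**2*sin(2*t)/2 + 3*t**2*cos(2*t)/4 - 11*t*sin(2*t)/4 - 3*t*cos(2*t)/2 + 5*sin(2*t)/4 - 11*cos(2*t)/8 + C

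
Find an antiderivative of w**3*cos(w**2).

Let u = w², du = 2w dw; rewrite as (1/2)∫ u^1·cos(1u) du.
Now integrate by parts 1 time.

w**2*sin(w**2)/2 + cos(w**2)/2 + C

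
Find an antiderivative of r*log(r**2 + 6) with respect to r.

r**2*log(r**2 + 6)/2 - r**2/2 + 3*log(r**2 + 6) + C

Let u = r**2 + 6, so du = (2*r) dr.
The integral becomes (1/2)·∫ log(u) du; integrate by parts with u′=log(u), dv′=du.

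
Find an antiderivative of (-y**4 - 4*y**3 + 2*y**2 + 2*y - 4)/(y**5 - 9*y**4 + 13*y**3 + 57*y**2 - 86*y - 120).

-1069*log(y - 5)/84 + 238*log(y - 4)/15 - 169*log(y - 3)/40 + log(y + 1)/120 + 8*log(y + 2)/105 + C

Factor the denominator: (y - 5)*(y - 4)*(y - 3)*(y + 1)*(y + 2).
Partial-fraction decomposition: 8/(105*(y + 2)) + 1/(120*(y + 1)) - 169/(40*(y - 3)) + 238/(15*(y - 4)) - 1069/(84*(y - 5)).
Integrate each term: A/(y−a) contributes A·log|y−a|.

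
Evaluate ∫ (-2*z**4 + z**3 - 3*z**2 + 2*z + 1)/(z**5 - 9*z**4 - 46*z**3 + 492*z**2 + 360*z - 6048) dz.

Factor the denominator: (z - 7)*(z - 6)**2*(z + 4)*(z + 6).
Partial-fraction decomposition: -2927/(3744*(z + 6)) + 631/(2200*(z + 4)) + 220319/(7200*(z - 6)) + 2471/(120*(z - 6)**2) - 4591/(143*(z - 7)).
Integrate each term; A/(z−a) gives A·log|z−a|; A/(z−a)² gives −A/(z−a).

-4591*log(z - 7)/143 + 220319*log(z - 6)/7200 + 631*log(z + 4)/2200 - 2927*log(z + 6)/3744 - 2471/(120*z - 720) + C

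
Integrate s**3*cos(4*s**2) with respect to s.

s**2*sin(4*s**2)/8 + cos(4*s**2)/32 + C

Let u = s², du = 2s ds; rewrite as (1/2)∫ u^1·cos(4u) du.
Now integrate by parts 1 time.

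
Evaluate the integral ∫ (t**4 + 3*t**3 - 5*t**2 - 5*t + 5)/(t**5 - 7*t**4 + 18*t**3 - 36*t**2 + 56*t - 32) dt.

353*log(t - 4)/120 - 15*log(t - 2)/16 - log(t - 1)/15 - 15*log(t**2 + 4)/32 + 7*atan(t/2)/80 + C

Factor the denominator: (t - 4)*(t - 2)*(t - 1)*(t**2 + 4).
Partial-fraction decomposition: -(75*t - 14)/(80*(t**2 + 4)) - 1/(15*(t - 1)) - 15/(16*(t - 2)) + 353/(120*(t - 4)).
Integrate each term; A/(t−a) gives A·log|t−a|; the (Bt+D)/(t²+p²) term gives a log and an atan.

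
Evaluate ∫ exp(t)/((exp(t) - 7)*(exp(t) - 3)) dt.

Let u = e^t, du = e^t dt.
The integral becomes ∫ du/((u-7)(u-3)); decompose into partial fractions.

log(exp(t) - 7)/4 - log(exp(t) - 3)/4 + C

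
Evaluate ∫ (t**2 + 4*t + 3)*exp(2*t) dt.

Use integration by parts with u = t**2 + 4*t + 3, dv = exp(2*t) dt, so v = exp(2*t)/2.
Apply parts 2 times (tabular method): alternate signs, differentiate u down to 0, integrate dv up.

(2*t**2 + 6*t + 3)*exp(2*t)/4 + C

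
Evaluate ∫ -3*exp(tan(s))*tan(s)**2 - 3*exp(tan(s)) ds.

Let u = tan(s), so du = (tan(s)**2 + 1) ds.
Rewriting, the integral becomes -3·∫ e^u du = -3·e^u.
Substituting back, u = tan(s).

-3*exp(tan(s)) + C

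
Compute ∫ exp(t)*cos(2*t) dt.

2*exp(t)*sin(2*t)/5 + exp(t)*cos(2*t)/5 + C

Let I denote the integral. Integrate by parts with u = cos(2*t), dv = exp(t) dt, so v = exp(t): I = exp(t)*cos(2*t) + 2·∫ exp(t)*sin(2*t) dt.
Apply parts again with u = sin(2*t), dv = exp(t) dt: ∫ exp(t)*sin(2*t) dt = exp(t)*sin(2*t) − 2·I. Substituting back brings back I: I = 2*exp(t)*sin(2*t) + exp(t)*cos(2*t) − 4·I.
Solving for I: (1 + 4)·I equals the remaining terms, so I = (1/5)·(2*exp(t)*sin(2*t) + exp(t)*cos(2*t)).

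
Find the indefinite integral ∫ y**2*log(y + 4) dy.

y**3*log(y + 4)/3 - y**3/9 + 2*y**2/3 - 16*y/3 + 64*log(y + 4)/3 + C

Use integration by parts with u = log(y + 4), dv = y**2 dy.
Then du = 1/(y + 4) dy and v = y**3/3.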